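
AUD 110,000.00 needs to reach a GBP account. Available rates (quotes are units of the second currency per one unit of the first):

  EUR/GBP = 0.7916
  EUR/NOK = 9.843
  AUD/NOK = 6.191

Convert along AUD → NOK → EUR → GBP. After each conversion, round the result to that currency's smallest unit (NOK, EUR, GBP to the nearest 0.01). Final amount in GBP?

GBP 54,768.62

AUD 110,000.00 × 6.191 = NOK 681,010.00
NOK 681,010.00 ÷ 9.843 = EUR 69,187.24
EUR 69,187.24 × 0.7916 = GBP 54,768.62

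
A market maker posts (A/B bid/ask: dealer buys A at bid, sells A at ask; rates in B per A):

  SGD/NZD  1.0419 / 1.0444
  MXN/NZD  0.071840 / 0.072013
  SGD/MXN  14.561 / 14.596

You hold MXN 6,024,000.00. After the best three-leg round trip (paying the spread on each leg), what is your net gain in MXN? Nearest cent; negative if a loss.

Net profit: MXN 9,587.64

Best loop MXN → NZD → SGD → MXN:
MXN 6,024,000.00 × 0.071840 (sell MXN at bid) = NZD 432,764.16
NZD 432,764.16 ÷ 1.0444 (buy SGD at ask) = SGD 414,366.30
SGD 414,366.30 × 14.561 (sell SGD at bid) = MXN 6,033,587.64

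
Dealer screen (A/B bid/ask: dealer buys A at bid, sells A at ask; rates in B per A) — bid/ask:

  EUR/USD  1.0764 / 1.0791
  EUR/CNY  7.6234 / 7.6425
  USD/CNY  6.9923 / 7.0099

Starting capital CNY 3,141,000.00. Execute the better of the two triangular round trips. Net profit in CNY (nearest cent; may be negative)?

Best loop CNY → USD → EUR → CNY:
CNY 3,141,000.00 ÷ 7.0099 (buy USD at ask) = USD 448,080.57
USD 448,080.57 ÷ 1.0791 (buy EUR at ask) = EUR 415,235.45
EUR 415,235.45 × 7.6234 (sell EUR at bid) = CNY 3,165,505.91

Net profit: CNY 24,505.91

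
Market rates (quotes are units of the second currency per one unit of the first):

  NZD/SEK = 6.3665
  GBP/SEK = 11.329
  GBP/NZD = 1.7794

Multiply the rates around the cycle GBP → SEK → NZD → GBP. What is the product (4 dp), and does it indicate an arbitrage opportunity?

1.0000 (no arbitrage)

Around GBP → SEK → NZD → GBP: 1 × 11.329 ÷ 6.3665 ÷ 1.7794 = 1.000040
Product ≈ 1 (deviation 0.004%, within rounding noise).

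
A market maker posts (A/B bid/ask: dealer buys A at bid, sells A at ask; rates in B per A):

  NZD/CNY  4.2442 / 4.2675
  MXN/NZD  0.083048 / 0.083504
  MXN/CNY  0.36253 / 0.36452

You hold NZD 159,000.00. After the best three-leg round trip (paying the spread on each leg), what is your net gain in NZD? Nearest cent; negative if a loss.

Net profit: NZD 2,755.95

Best loop NZD → MXN → CNY → NZD:
NZD 159,000.00 ÷ 0.083504 (buy MXN at ask) = MXN 1,904,100.40
MXN 1,904,100.40 × 0.36253 (sell MXN at bid) = CNY 690,293.52
CNY 690,293.52 ÷ 4.2675 (buy NZD at ask) = NZD 161,755.95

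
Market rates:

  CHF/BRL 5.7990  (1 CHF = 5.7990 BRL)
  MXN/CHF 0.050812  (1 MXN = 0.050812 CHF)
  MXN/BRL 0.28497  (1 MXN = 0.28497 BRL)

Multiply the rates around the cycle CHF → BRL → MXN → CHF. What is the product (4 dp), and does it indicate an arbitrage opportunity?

Around CHF → BRL → MXN → CHF: 1 × 5.7990 ÷ 0.28497 × 0.050812 = 1.033999
Product > 1; profitable direction is CHF → BRL → MXN → CHF.

1.0340 (arbitrage exists)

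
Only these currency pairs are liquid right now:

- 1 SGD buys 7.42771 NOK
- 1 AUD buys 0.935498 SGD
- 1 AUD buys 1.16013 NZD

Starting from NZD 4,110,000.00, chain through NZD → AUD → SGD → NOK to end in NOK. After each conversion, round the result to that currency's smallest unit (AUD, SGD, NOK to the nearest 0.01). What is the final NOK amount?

NOK 24,616,877.64

NZD 4,110,000.00 ÷ 1.16013 = AUD 3,542,706.42
AUD 3,542,706.42 × 0.935498 = SGD 3,314,194.77
SGD 3,314,194.77 × 7.42771 = NOK 24,616,877.64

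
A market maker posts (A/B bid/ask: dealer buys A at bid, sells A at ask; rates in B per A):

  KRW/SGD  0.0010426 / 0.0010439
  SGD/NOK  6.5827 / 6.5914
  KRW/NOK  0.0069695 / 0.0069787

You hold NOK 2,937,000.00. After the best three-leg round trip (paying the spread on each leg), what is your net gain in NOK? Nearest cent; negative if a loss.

Net profit: NOK 37,876.93

Best loop NOK → SGD → KRW → NOK:
NOK 2,937,000.00 ÷ 6.5914 (buy SGD at ask) = SGD 445,580.61
SGD 445,580.61 ÷ 0.0010439 (buy KRW at ask) = KRW 426,842,231
KRW 426,842,231 × 0.0069695 (sell KRW at bid) = NOK 2,974,876.93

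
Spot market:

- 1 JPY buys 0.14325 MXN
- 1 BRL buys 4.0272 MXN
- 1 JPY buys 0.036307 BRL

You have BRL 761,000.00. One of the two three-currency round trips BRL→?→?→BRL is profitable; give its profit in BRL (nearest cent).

Profit: BRL 15,754.16

Profitable loop is BRL → MXN → JPY → BRL:
BRL 761,000.00 × 4.0272 = MXN 3,064,699.20
MXN 3,064,699.20 ÷ 0.14325 = JPY 21,394,061
JPY 21,394,061 × 0.036307 = BRL 776,754.16
Profit = BRL 776,754.16 − BRL 761,000.00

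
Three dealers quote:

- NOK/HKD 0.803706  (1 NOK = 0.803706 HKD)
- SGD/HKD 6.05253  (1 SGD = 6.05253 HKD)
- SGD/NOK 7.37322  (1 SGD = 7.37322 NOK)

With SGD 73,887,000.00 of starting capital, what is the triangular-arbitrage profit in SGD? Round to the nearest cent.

Profitable loop is SGD → HKD → NOK → SGD:
SGD 73,887,000.00 × 6.05253 = HKD 447,203,284.11
HKD 447,203,284.11 ÷ 0.803706 = NOK 556,426,459.56
NOK 556,426,459.56 ÷ 7.37322 = SGD 75,465,869.67
Profit = SGD 75,465,869.67 − SGD 73,887,000.00

Profit: SGD 1,578,869.67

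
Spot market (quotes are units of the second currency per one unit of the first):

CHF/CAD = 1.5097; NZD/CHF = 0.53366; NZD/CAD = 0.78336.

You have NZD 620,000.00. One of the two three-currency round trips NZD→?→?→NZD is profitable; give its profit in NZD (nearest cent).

Profit: NZD 17,654.76

Profitable loop is NZD → CHF → CAD → NZD:
NZD 620,000.00 × 0.53366 = CHF 330,869.20
CHF 330,869.20 × 1.5097 = CAD 499,513.23
CAD 499,513.23 ÷ 0.78336 = NZD 637,654.76
Profit = NZD 637,654.76 − NZD 620,000.00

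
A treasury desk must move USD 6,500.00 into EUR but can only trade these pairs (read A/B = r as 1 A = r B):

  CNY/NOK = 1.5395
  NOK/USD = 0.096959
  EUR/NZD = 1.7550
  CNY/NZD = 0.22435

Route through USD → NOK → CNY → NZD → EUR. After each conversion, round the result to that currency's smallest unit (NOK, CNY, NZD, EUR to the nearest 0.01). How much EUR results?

USD 6,500.00 ÷ 0.096959 = NOK 67,038.65
NOK 67,038.65 ÷ 1.5395 = CNY 43,545.73
CNY 43,545.73 × 0.22435 = NZD 9,769.48
NZD 9,769.48 ÷ 1.7550 = EUR 5,566.66

EUR 5,566.66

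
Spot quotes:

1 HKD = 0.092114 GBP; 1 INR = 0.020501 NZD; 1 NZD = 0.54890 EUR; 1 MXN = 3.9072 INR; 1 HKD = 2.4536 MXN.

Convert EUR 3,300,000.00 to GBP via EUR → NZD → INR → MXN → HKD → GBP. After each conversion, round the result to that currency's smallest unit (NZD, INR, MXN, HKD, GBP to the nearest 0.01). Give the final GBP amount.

EUR 3,300,000.00 ÷ 0.54890 = NZD 6,012,024.05
NZD 6,012,024.05 ÷ 0.020501 = INR 293,255,160.72
INR 293,255,160.72 ÷ 3.9072 = MXN 75,055,067.75
MXN 75,055,067.75 ÷ 2.4536 = HKD 30,589,773.29
HKD 30,589,773.29 × 0.092114 = GBP 2,817,746.38

GBP 2,817,746.38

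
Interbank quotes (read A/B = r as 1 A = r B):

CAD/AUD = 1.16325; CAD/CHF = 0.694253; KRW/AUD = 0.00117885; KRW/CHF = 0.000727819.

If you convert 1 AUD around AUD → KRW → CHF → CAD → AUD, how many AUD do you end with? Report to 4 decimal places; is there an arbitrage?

1.0345 (arbitrage exists)

Around AUD → KRW → CHF → CAD → AUD: 1 ÷ 0.00117885 × 0.000727819 ÷ 0.694253 × 1.16325 = 1.034475
Product > 1; profitable direction is AUD → KRW → CHF → CAD → AUD.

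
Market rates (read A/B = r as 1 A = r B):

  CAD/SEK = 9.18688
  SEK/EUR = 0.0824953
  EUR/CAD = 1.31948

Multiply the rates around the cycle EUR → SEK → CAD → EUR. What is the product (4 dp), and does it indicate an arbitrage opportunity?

Around EUR → SEK → CAD → EUR: 1 ÷ 0.0824953 ÷ 9.18688 ÷ 1.31948 = 1.000000
Product ≈ 1 (deviation 0.000%, within rounding noise).

1.0000 (no arbitrage)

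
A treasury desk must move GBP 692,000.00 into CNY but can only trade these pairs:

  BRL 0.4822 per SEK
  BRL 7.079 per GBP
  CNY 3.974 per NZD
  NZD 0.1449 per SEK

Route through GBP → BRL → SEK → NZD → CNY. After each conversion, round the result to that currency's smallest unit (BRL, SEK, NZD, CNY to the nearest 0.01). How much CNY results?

CNY 5,849,881.24

GBP 692,000.00 × 7.079 = BRL 4,898,668.00
BRL 4,898,668.00 ÷ 0.4822 = SEK 10,158,996.27
SEK 10,158,996.27 × 0.1449 = NZD 1,472,038.56
NZD 1,472,038.56 × 3.974 = CNY 5,849,881.24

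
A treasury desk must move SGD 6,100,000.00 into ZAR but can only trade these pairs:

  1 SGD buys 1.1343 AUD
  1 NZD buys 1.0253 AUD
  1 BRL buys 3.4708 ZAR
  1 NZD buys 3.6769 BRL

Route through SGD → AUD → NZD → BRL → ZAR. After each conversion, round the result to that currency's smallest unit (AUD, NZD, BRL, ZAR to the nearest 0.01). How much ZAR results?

SGD 6,100,000.00 × 1.1343 = AUD 6,919,230.00
AUD 6,919,230.00 ÷ 1.0253 = NZD 6,748,493.12
NZD 6,748,493.12 × 3.6769 = BRL 24,813,534.35
BRL 24,813,534.35 × 3.4708 = ZAR 86,122,815.02

ZAR 86,122,815.02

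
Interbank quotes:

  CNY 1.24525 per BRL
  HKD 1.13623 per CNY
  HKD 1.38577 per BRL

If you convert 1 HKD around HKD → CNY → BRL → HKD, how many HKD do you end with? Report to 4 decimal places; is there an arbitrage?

Around HKD → CNY → BRL → HKD: 1 ÷ 1.13623 ÷ 1.24525 × 1.38577 = 0.979419
Product < 1; profitable direction is HKD → BRL → CNY → HKD.

0.9794 (arbitrage exists)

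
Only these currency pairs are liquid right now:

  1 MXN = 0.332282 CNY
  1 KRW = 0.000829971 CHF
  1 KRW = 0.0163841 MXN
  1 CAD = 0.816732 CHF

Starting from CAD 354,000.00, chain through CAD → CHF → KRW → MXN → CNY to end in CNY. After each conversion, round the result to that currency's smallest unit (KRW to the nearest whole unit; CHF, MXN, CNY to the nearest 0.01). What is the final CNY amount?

CAD 354,000.00 × 0.816732 = CHF 289,123.13
CHF 289,123.13 ÷ 0.000829971 = KRW 348,353,292
KRW 348,353,292 × 0.0163841 = MXN 5,707,455.17
MXN 5,707,455.17 × 0.332282 = CNY 1,896,484.62

CNY 1,896,484.62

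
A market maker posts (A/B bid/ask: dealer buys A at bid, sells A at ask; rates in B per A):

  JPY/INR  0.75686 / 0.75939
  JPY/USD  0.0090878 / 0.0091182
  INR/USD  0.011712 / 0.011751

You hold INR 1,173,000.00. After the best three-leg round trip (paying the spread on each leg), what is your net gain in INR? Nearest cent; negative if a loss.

Best loop INR → JPY → USD → INR:
INR 1,173,000.00 ÷ 0.75939 (buy JPY at ask) = JPY 1,544,661
JPY 1,544,661 × 0.0090878 (sell JPY at bid) = USD 14,037.57
USD 14,037.57 ÷ 0.011751 (buy INR at ask) = INR 1,194,585.04

Net profit: INR 21,585.04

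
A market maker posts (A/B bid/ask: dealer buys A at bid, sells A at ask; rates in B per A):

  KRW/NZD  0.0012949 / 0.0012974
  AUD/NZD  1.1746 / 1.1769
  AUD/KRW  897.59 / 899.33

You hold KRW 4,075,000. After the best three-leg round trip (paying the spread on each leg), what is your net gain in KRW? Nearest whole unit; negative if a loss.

Best loop KRW → AUD → NZD → KRW:
KRW 4,075,000 ÷ 899.33 (buy AUD at ask) = AUD 4,531.15
AUD 4,531.15 × 1.1746 (sell AUD at bid) = NZD 5,322.29
NZD 5,322.29 ÷ 0.0012974 (buy KRW at ask) = KRW 4,102,274

Net profit: KRW 27,274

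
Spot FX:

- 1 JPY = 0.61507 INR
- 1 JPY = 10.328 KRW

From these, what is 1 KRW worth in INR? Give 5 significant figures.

KRW/INR = 0.059554

1 KRW ÷ 10.328 = 0.0968242 JPY
0.0968242 JPY × 0.61507 = 0.0595536 INR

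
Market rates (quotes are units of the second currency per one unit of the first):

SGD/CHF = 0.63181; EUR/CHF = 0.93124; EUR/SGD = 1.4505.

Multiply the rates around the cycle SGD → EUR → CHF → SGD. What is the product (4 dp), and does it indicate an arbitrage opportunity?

1.0161 (arbitrage exists)

Around SGD → EUR → CHF → SGD: 1 ÷ 1.4505 × 0.93124 ÷ 0.63181 = 1.016149
Product > 1; profitable direction is SGD → EUR → CHF → SGD.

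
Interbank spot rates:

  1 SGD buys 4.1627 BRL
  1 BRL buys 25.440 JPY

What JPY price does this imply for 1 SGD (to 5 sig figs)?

SGD/JPY = 105.90

1 SGD × 4.1627 = 4.1627 BRL
4.1627 BRL × 25.440 = 105.899 JPY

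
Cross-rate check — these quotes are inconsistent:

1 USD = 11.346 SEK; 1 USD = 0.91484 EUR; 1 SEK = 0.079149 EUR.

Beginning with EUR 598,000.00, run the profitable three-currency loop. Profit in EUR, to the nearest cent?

Profitable loop is EUR → SEK → USD → EUR:
EUR 598,000.00 ÷ 0.079149 = SEK 7,555,370.25
SEK 7,555,370.25 ÷ 11.346 = USD 665,906.07
USD 665,906.07 × 0.91484 = EUR 609,197.51
Profit = EUR 609,197.51 − EUR 598,000.00

Profit: EUR 11,197.51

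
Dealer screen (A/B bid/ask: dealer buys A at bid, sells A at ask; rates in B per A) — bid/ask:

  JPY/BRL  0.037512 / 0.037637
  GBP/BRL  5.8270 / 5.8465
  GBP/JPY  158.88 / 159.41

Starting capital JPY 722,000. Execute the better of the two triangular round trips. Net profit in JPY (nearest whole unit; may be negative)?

Net profit: JPY 14,005

Best loop JPY → BRL → GBP → JPY:
JPY 722,000 × 0.037512 (sell JPY at bid) = BRL 27,083.66
BRL 27,083.66 ÷ 5.8465 (buy GBP at ask) = GBP 4,632.46
GBP 4,632.46 × 158.88 (sell GBP at bid) = JPY 736,005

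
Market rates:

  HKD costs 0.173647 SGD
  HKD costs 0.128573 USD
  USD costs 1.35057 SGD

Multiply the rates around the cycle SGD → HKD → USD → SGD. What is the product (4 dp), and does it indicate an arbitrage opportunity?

Around SGD → HKD → USD → SGD: 1 ÷ 0.173647 × 0.128573 × 1.35057 = 0.999999
Product ≈ 1 (deviation 0.000%, within rounding noise).

1.0000 (no arbitrage)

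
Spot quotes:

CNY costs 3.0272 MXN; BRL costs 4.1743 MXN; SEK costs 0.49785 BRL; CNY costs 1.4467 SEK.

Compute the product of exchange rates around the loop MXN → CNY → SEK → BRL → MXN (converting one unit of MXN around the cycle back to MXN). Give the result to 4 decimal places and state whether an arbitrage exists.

Around MXN → CNY → SEK → BRL → MXN: 1 ÷ 3.0272 × 1.4467 × 0.49785 × 4.1743 = 0.993161
Product < 1; profitable direction is MXN → BRL → SEK → CNY → MXN.

0.9932 (arbitrage exists)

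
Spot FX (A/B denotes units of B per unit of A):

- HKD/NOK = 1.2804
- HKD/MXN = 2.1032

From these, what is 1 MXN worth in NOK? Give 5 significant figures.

MXN/NOK = 0.60879

1 MXN ÷ 2.1032 = 0.475466 HKD
0.475466 HKD × 1.2804 = 0.608787 NOK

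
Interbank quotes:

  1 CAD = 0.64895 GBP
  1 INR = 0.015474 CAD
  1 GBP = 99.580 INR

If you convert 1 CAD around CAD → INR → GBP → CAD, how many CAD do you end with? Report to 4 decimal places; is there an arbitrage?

1.0000 (no arbitrage)

Around CAD → INR → GBP → CAD: 1 ÷ 0.015474 ÷ 99.580 ÷ 0.64895 = 1.000032
Product ≈ 1 (deviation 0.003%, within rounding noise).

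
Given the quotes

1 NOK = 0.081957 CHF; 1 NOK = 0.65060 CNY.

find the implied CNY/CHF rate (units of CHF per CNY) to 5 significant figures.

CNY/CHF = 0.12597

1 CNY ÷ 0.65060 = 1.53704 NOK
1.53704 NOK × 0.081957 = 0.125971 CHF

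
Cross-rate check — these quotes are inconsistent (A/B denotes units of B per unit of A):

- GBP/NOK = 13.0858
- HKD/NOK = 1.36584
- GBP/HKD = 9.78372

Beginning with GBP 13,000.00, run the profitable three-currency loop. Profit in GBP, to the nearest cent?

Profit: GBP 275.38

Profitable loop is GBP → HKD → NOK → GBP:
GBP 13,000.00 × 9.78372 = HKD 127,188.36
HKD 127,188.36 × 1.36584 = NOK 173,718.95
NOK 173,718.95 ÷ 13.0858 = GBP 13,275.38
Profit = GBP 13,275.38 − GBP 13,000.00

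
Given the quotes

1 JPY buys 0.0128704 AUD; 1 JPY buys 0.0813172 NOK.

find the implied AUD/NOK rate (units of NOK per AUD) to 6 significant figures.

1 AUD ÷ 0.0128704 = 77.6977 JPY
77.6977 JPY × 0.0813172 = 6.31816 NOK

AUD/NOK = 6.31816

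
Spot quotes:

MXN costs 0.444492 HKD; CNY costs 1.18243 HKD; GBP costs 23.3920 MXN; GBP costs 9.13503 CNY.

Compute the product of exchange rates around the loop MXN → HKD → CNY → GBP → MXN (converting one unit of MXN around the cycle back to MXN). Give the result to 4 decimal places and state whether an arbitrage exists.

0.9626 (arbitrage exists)

Around MXN → HKD → CNY → GBP → MXN: 1 × 0.444492 ÷ 1.18243 ÷ 9.13503 × 23.3920 = 0.962600
Product < 1; profitable direction is MXN → GBP → CNY → HKD → MXN.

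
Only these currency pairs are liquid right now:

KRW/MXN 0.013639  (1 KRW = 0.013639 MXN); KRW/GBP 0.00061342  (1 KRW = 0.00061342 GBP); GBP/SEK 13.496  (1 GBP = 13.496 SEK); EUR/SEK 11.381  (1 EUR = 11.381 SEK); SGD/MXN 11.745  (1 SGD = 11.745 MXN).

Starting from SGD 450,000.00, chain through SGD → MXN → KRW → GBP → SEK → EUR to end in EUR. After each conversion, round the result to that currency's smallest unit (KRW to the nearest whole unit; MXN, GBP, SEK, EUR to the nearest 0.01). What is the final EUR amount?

SGD 450,000.00 × 11.745 = MXN 5,285,250.00
MXN 5,285,250.00 ÷ 0.013639 = KRW 387,510,081
KRW 387,510,081 × 0.00061342 = GBP 237,706.43
GBP 237,706.43 × 13.496 = SEK 3,208,085.98
SEK 3,208,085.98 ÷ 11.381 = EUR 281,880.85

EUR 281,880.85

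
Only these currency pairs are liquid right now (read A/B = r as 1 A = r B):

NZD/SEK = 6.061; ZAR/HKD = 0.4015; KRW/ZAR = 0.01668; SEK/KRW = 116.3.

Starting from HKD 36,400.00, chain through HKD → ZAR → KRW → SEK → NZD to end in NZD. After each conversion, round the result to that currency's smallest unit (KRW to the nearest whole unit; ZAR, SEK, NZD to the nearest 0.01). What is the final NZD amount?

HKD 36,400.00 ÷ 0.4015 = ZAR 90,660.02
ZAR 90,660.02 ÷ 0.01668 = KRW 5,435,253
KRW 5,435,253 ÷ 116.3 = SEK 46,734.76
SEK 46,734.76 ÷ 6.061 = NZD 7,710.73

NZD 7,710.73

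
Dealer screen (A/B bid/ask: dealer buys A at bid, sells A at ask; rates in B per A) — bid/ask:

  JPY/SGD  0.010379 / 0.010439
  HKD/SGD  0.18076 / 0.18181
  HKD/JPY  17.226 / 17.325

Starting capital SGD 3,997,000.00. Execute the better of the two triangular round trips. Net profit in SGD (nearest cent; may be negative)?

Net result: SGD -2,114.46 (no profitable arbitrage after spreads)

Best loop SGD → JPY → HKD → SGD:
SGD 3,997,000.00 ÷ 0.010439 (buy JPY at ask) = JPY 382,891,082
JPY 382,891,082 ÷ 17.325 (buy HKD at ask) = HKD 22,100,495.33
HKD 22,100,495.33 × 0.18076 (sell HKD at bid) = SGD 3,994,885.54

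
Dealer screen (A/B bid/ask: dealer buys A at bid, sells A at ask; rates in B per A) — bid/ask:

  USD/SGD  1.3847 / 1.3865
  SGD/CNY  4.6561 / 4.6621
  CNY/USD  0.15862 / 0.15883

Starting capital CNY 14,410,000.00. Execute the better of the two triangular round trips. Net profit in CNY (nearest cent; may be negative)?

Best loop CNY → USD → SGD → CNY:
CNY 14,410,000.00 × 0.15862 (sell CNY at bid) = USD 2,285,714.20
USD 2,285,714.20 × 1.3847 (sell USD at bid) = SGD 3,165,028.45
SGD 3,165,028.45 × 4.6561 (sell SGD at bid) = CNY 14,736,688.98

Net profit: CNY 326,688.98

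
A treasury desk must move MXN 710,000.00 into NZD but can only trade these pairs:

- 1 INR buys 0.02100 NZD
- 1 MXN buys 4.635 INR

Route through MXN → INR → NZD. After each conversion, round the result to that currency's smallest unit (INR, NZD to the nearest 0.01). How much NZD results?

NZD 69,107.85

MXN 710,000.00 × 4.635 = INR 3,290,850.00
INR 3,290,850.00 × 0.02100 = NZD 69,107.85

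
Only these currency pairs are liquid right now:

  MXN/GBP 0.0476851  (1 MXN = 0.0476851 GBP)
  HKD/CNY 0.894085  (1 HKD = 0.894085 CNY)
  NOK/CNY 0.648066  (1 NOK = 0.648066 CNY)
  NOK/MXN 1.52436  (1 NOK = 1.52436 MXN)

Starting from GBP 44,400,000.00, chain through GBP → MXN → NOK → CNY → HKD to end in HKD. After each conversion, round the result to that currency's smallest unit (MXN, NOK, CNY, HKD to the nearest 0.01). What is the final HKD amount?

HKD 442,744,481.53

GBP 44,400,000.00 ÷ 0.0476851 = MXN 931,108,459.46
MXN 931,108,459.46 ÷ 1.52436 = NOK 610,819,268.06
NOK 610,819,268.06 × 0.648066 = CNY 395,851,199.77
CNY 395,851,199.77 ÷ 0.894085 = HKD 442,744,481.53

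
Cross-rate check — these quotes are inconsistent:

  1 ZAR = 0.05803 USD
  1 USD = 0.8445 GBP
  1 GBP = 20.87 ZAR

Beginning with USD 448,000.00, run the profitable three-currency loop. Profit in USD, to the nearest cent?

Profitable loop is USD → GBP → ZAR → USD:
USD 448,000.00 × 0.8445 = GBP 378,336.00
GBP 378,336.00 × 20.87 = ZAR 7,895,872.32
ZAR 7,895,872.32 × 0.05803 = USD 458,197.47
Profit = USD 458,197.47 − USD 448,000.00

Profit: USD 10,197.47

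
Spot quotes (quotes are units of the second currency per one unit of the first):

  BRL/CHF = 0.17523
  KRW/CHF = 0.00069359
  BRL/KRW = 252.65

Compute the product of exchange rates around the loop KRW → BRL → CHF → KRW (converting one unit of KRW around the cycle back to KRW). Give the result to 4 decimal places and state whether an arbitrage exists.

1.0000 (no arbitrage)

Around KRW → BRL → CHF → KRW: 1 ÷ 252.65 × 0.17523 ÷ 0.00069359 = 0.999969
Product ≈ 1 (deviation 0.003%, within rounding noise).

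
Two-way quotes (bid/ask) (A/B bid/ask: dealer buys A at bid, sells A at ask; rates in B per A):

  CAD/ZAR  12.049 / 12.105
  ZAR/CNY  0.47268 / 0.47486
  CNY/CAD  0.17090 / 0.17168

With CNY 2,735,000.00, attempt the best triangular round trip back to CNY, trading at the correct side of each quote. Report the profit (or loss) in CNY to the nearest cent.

Best loop CNY → ZAR → CAD → CNY:
CNY 2,735,000.00 ÷ 0.47486 (buy ZAR at ask) = ZAR 5,759,592.30
ZAR 5,759,592.30 ÷ 12.105 (buy CAD at ask) = CAD 475,802.75
CAD 475,802.75 ÷ 0.17168 (buy CNY at ask) = CNY 2,771,451.25

Net profit: CNY 36,451.25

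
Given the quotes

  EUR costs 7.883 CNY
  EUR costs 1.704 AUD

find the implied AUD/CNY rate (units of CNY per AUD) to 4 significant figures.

AUD/CNY = 4.626

1 AUD ÷ 1.704 = 0.586854 EUR
0.586854 EUR × 7.883 = 4.62617 CNY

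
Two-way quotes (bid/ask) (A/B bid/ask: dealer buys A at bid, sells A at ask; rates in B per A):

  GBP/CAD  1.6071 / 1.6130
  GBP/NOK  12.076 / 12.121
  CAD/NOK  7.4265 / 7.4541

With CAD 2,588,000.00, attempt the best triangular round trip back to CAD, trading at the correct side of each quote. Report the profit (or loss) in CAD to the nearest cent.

Net profit: CAD 11,308.30

Best loop CAD → GBP → NOK → CAD:
CAD 2,588,000.00 ÷ 1.6130 (buy GBP at ask) = GBP 1,604,463.73
GBP 1,604,463.73 × 12.076 (sell GBP at bid) = NOK 19,375,504.03
NOK 19,375,504.03 ÷ 7.4541 (buy CAD at ask) = CAD 2,599,308.30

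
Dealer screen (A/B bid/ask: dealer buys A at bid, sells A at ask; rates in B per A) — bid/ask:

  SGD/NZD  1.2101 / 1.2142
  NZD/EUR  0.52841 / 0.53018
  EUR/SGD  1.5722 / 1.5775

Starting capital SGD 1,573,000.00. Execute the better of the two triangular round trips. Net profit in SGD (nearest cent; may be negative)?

Net profit: SGD 8,352.91

Best loop SGD → NZD → EUR → SGD:
SGD 1,573,000.00 × 1.2101 (sell SGD at bid) = NZD 1,903,487.30
NZD 1,903,487.30 × 0.52841 (sell NZD at bid) = EUR 1,005,821.72
EUR 1,005,821.72 × 1.5722 (sell EUR at bid) = SGD 1,581,352.91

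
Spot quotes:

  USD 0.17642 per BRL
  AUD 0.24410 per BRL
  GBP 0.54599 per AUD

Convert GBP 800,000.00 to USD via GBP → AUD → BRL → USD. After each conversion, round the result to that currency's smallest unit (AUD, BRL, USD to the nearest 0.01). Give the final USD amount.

USD 1,058,974.10

GBP 800,000.00 ÷ 0.54599 = AUD 1,465,228.30
AUD 1,465,228.30 ÷ 0.24410 = BRL 6,002,573.95
BRL 6,002,573.95 × 0.17642 = USD 1,058,974.10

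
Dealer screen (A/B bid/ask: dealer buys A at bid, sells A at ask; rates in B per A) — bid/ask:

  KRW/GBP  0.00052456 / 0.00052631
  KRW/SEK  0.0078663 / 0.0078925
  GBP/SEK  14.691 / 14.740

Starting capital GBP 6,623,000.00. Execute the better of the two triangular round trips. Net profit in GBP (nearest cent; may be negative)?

Best loop GBP → KRW → SEK → GBP:
GBP 6,623,000.00 ÷ 0.00052631 (buy KRW at ask) = KRW 12,583,838,422
KRW 12,583,838,422 × 0.0078663 (sell KRW at bid) = SEK 98,988,248.18
SEK 98,988,248.18 ÷ 14.740 (buy GBP at ask) = GBP 6,715,620.64

Net profit: GBP 92,620.64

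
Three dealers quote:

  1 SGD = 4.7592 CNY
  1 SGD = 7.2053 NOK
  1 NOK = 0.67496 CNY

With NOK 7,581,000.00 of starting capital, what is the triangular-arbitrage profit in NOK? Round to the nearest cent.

Profit: NOK 165,805.36

Profitable loop is NOK → CNY → SGD → NOK:
NOK 7,581,000.00 × 0.67496 = CNY 5,116,871.76
CNY 5,116,871.76 ÷ 4.7592 = SGD 1,075,153.76
SGD 1,075,153.76 × 7.2053 = NOK 7,746,805.36
Profit = NOK 7,746,805.36 − NOK 7,581,000.00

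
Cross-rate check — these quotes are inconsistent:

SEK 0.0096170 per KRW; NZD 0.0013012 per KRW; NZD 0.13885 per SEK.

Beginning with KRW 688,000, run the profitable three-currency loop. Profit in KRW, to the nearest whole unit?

Profitable loop is KRW → SEK → NZD → KRW:
KRW 688,000 × 0.0096170 = SEK 6,616.50
SEK 6,616.50 × 0.13885 = NZD 918.70
NZD 918.70 ÷ 0.0013012 = KRW 706,041
Profit = KRW 706,041 − KRW 688,000

Profit: KRW 18,041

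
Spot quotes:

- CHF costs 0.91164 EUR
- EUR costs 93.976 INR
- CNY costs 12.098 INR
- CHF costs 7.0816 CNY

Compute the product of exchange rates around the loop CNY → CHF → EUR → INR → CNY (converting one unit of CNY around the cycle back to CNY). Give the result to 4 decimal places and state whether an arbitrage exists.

1.0000 (no arbitrage)

Around CNY → CHF → EUR → INR → CNY: 1 ÷ 7.0816 × 0.91164 × 93.976 ÷ 12.098 = 0.999989
Product ≈ 1 (deviation 0.001%, within rounding noise).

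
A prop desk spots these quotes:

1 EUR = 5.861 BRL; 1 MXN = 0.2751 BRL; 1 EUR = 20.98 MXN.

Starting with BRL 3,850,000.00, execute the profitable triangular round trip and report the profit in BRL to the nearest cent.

Profitable loop is BRL → MXN → EUR → BRL:
BRL 3,850,000.00 ÷ 0.2751 = MXN 13,994,910.94
MXN 13,994,910.94 ÷ 20.98 = EUR 667,059.63
EUR 667,059.63 × 5.861 = BRL 3,909,636.46
Profit = BRL 3,909,636.46 − BRL 3,850,000.00

Profit: BRL 59,636.46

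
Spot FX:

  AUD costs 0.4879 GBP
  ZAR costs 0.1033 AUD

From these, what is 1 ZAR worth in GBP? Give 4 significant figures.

ZAR/GBP = 0.05040

1 ZAR × 0.1033 = 0.1033 AUD
0.1033 AUD × 0.4879 = 0.0504001 GBP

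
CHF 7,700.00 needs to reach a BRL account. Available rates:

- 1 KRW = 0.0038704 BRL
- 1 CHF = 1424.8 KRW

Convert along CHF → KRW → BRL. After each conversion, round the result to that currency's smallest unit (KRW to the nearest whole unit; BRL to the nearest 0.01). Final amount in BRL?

CHF 7,700.00 × 1424.8 = KRW 10,970,960
KRW 10,970,960 × 0.0038704 = BRL 42,462.00

BRL 42,462.00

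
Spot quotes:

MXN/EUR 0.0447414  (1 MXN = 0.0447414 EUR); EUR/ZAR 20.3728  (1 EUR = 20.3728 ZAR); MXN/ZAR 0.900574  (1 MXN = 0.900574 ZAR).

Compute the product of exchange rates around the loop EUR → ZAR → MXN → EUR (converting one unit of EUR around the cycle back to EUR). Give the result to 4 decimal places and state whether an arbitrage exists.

Around EUR → ZAR → MXN → EUR: 1 × 20.3728 ÷ 0.900574 × 0.0447414 = 1.012141
Product > 1; profitable direction is EUR → ZAR → MXN → EUR.

1.0121 (arbitrage exists)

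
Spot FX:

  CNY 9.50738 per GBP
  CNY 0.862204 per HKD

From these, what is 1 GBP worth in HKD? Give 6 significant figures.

GBP/HKD = 11.0268

1 GBP × 9.50738 = 9.50738 CNY
9.50738 CNY ÷ 0.862204 = 11.0268 HKD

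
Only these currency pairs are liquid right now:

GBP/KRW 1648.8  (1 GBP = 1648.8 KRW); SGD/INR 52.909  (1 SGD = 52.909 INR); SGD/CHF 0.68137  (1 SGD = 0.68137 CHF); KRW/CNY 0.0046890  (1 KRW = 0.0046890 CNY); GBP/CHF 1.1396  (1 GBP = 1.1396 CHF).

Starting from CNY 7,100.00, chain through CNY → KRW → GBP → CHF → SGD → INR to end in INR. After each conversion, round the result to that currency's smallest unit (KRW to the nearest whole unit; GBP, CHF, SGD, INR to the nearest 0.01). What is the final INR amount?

INR 81,265.58

CNY 7,100.00 ÷ 0.0046890 = KRW 1,514,182
KRW 1,514,182 ÷ 1648.8 = GBP 918.35
GBP 918.35 × 1.1396 = CHF 1,046.55
CHF 1,046.55 ÷ 0.68137 = SGD 1,535.95
SGD 1,535.95 × 52.909 = INR 81,265.58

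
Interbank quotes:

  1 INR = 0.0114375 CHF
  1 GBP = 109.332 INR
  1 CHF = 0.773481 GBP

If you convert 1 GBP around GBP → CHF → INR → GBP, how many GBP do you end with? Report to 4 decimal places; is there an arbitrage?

1.0339 (arbitrage exists)

Around GBP → CHF → INR → GBP: 1 ÷ 0.773481 ÷ 0.0114375 ÷ 109.332 = 1.033884
Product > 1; profitable direction is GBP → CHF → INR → GBP.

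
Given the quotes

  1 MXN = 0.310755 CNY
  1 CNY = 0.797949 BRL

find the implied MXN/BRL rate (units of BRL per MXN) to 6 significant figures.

1 MXN × 0.310755 = 0.310755 CNY
0.310755 CNY × 0.797949 = 0.247967 BRL

MXN/BRL = 0.247967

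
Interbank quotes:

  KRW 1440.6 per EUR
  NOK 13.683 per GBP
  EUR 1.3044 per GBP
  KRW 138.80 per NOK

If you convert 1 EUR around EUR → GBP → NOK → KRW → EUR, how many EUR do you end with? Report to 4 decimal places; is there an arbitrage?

1.0107 (arbitrage exists)

Around EUR → GBP → NOK → KRW → EUR: 1 ÷ 1.3044 × 13.683 × 138.80 ÷ 1440.6 = 1.010687
Product > 1; profitable direction is EUR → GBP → NOK → KRW → EUR.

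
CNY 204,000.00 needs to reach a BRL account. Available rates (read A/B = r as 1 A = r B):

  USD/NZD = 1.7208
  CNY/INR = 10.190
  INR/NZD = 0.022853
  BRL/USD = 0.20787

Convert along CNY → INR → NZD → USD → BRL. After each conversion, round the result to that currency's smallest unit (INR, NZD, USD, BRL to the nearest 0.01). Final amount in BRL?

CNY 204,000.00 × 10.190 = INR 2,078,760.00
INR 2,078,760.00 × 0.022853 = NZD 47,505.90
NZD 47,505.90 ÷ 1.7208 = USD 27,606.87
USD 27,606.87 ÷ 0.20787 = BRL 132,808.34

BRL 132,808.34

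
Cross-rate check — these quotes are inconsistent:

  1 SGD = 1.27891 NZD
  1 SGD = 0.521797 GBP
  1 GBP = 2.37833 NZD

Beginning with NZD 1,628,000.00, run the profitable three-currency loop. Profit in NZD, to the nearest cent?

Profit: NZD 49,724.67

Profitable loop is NZD → GBP → SGD → NZD:
NZD 1,628,000.00 ÷ 2.37833 = GBP 684,513.92
GBP 684,513.92 ÷ 0.521797 = SGD 1,311,839.52
SGD 1,311,839.52 × 1.27891 = NZD 1,677,724.67
Profit = NZD 1,677,724.67 − NZD 1,628,000.00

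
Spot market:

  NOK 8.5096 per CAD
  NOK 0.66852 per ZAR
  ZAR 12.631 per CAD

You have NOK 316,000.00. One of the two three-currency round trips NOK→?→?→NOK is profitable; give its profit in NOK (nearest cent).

Profitable loop is NOK → ZAR → CAD → NOK:
NOK 316,000.00 ÷ 0.66852 = ZAR 472,685.93
ZAR 472,685.93 ÷ 12.631 = CAD 37,422.68
CAD 37,422.68 × 8.5096 = NOK 318,452.08
Profit = NOK 318,452.08 − NOK 316,000.00

Profit: NOK 2,452.08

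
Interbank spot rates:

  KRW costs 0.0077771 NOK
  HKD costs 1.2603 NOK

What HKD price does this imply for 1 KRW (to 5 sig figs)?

1 KRW × 0.0077771 = 0.0077771 NOK
0.0077771 NOK ÷ 1.2603 = 0.00617083 HKD

KRW/HKD = 0.0061708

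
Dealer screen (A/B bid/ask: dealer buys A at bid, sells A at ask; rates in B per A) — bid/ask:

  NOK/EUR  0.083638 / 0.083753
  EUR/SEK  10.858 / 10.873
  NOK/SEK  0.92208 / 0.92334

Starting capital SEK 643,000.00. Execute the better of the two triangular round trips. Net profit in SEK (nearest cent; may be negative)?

Net profit: SEK 8,073.19

Best loop SEK → EUR → NOK → SEK:
SEK 643,000.00 ÷ 10.873 (buy EUR at ask) = EUR 59,137.31
EUR 59,137.31 ÷ 0.083753 (buy NOK at ask) = NOK 706,091.87
NOK 706,091.87 × 0.92208 (sell NOK at bid) = SEK 651,073.19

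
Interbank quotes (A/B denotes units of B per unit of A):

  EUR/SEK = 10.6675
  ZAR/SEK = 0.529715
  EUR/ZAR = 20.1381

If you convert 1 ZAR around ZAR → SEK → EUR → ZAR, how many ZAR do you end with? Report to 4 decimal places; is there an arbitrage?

Around ZAR → SEK → EUR → ZAR: 1 × 0.529715 ÷ 10.6675 × 20.1381 = 0.999996
Product ≈ 1 (deviation 0.000%, within rounding noise).

1.0000 (no arbitrage)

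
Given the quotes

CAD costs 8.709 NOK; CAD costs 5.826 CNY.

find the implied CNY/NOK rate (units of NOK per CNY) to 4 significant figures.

1 CNY ÷ 5.826 = 0.171644 CAD
0.171644 CAD × 8.709 = 1.49485 NOK

CNY/NOK = 1.495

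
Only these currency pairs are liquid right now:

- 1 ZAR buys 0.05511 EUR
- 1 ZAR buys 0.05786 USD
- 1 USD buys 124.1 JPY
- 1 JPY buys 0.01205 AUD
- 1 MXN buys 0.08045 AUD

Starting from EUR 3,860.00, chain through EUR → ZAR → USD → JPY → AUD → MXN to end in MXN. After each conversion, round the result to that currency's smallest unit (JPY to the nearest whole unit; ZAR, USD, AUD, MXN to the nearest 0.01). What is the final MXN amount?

MXN 75,329.89

EUR 3,860.00 ÷ 0.05511 = ZAR 70,041.73
ZAR 70,041.73 × 0.05786 = USD 4,052.61
USD 4,052.61 × 124.1 = JPY 502,929
JPY 502,929 × 0.01205 = AUD 6,060.29
AUD 6,060.29 ÷ 0.08045 = MXN 75,329.89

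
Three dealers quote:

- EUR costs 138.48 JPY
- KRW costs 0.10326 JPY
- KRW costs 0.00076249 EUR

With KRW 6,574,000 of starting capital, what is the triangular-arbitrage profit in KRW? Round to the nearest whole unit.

Profitable loop is KRW → EUR → JPY → KRW:
KRW 6,574,000 × 0.00076249 = EUR 5,012.61
EUR 5,012.61 × 138.48 = JPY 694,146
JPY 694,146 ÷ 0.10326 = KRW 6,722,314
Profit = KRW 6,722,314 − KRW 6,574,000

Profit: KRW 148,314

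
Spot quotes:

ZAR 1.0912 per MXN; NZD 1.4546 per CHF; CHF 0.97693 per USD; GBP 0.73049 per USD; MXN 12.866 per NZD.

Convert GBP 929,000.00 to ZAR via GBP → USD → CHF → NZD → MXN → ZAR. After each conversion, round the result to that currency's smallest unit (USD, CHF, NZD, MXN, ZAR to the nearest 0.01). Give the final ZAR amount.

ZAR 25,372,097.63

GBP 929,000.00 ÷ 0.73049 = USD 1,271,749.10
USD 1,271,749.10 × 0.97693 = CHF 1,242,409.85
CHF 1,242,409.85 × 1.4546 = NZD 1,807,209.37
NZD 1,807,209.37 × 12.866 = MXN 23,251,555.75
MXN 23,251,555.75 × 1.0912 = ZAR 25,372,097.63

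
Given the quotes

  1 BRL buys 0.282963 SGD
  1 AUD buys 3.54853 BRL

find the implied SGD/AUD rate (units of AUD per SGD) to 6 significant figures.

SGD/AUD = 0.995914

1 SGD ÷ 0.282963 = 3.53403 BRL
3.53403 BRL ÷ 3.54853 = 0.995914 AUD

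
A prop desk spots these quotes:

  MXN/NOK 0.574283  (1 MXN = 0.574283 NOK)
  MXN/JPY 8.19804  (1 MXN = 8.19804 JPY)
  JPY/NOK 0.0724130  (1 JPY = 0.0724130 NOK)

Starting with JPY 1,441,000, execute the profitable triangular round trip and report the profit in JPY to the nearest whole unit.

Profitable loop is JPY → NOK → MXN → JPY:
JPY 1,441,000 × 0.0724130 = NOK 104,347.13
NOK 104,347.13 ÷ 0.574283 = MXN 181,699.85
MXN 181,699.85 × 8.19804 = JPY 1,489,583
Profit = JPY 1,489,583 − JPY 1,441,000

Profit: JPY 48,583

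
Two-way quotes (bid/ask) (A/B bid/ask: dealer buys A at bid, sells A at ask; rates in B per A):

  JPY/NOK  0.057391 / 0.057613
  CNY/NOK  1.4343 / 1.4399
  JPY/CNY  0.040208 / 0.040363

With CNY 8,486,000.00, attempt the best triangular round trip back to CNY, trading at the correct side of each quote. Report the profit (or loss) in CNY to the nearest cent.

Best loop CNY → NOK → JPY → CNY:
CNY 8,486,000.00 × 1.4343 (sell CNY at bid) = NOK 12,171,469.80
NOK 12,171,469.80 ÷ 0.057613 (buy JPY at ask) = JPY 211,262,559
JPY 211,262,559 × 0.040208 (sell JPY at bid) = CNY 8,494,444.96

Net profit: CNY 8,444.96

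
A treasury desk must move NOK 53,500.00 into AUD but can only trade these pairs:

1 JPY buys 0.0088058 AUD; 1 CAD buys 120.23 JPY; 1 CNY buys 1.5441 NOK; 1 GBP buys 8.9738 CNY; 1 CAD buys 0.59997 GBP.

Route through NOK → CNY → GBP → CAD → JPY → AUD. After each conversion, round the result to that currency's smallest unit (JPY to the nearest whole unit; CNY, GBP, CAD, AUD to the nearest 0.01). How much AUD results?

NOK 53,500.00 ÷ 1.5441 = CNY 34,648.02
CNY 34,648.02 ÷ 8.9738 = GBP 3,861.02
GBP 3,861.02 ÷ 0.59997 = CAD 6,435.36
CAD 6,435.36 × 120.23 = JPY 773,723
JPY 773,723 × 0.0088058 = AUD 6,813.25

AUD 6,813.25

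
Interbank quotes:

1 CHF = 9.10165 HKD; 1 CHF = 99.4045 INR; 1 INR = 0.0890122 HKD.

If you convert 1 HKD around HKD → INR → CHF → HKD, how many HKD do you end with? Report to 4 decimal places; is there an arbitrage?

1.0286 (arbitrage exists)

Around HKD → INR → CHF → HKD: 1 ÷ 0.0890122 ÷ 99.4045 × 9.10165 = 1.028643
Product > 1; profitable direction is HKD → INR → CHF → HKD.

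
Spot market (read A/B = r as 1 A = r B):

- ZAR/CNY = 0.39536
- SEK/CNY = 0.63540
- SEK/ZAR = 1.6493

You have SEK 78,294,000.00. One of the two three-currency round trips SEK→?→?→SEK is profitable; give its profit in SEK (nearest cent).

Profit: SEK 2,053,738.61

Profitable loop is SEK → ZAR → CNY → SEK:
SEK 78,294,000.00 × 1.6493 = ZAR 129,130,294.20
ZAR 129,130,294.20 × 0.39536 = CNY 51,052,953.11
CNY 51,052,953.11 ÷ 0.63540 = SEK 80,347,738.61
Profit = SEK 80,347,738.61 − SEK 78,294,000.00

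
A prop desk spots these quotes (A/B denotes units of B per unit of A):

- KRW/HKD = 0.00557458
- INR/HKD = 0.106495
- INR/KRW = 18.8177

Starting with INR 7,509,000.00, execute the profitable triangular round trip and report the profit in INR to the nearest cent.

Profit: INR 114,117.77

Profitable loop is INR → HKD → KRW → INR:
INR 7,509,000.00 × 0.106495 = HKD 799,670.96
HKD 799,670.96 ÷ 0.00557458 = KRW 143,449,543
KRW 143,449,543 ÷ 18.8177 = INR 7,623,117.77
Profit = INR 7,623,117.77 − INR 7,509,000.00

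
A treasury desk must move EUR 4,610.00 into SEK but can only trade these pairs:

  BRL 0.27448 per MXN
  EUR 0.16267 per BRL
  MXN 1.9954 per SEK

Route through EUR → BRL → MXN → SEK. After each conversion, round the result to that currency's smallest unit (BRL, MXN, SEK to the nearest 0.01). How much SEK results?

SEK 51,743.13

EUR 4,610.00 ÷ 0.16267 = BRL 28,339.58
BRL 28,339.58 ÷ 0.27448 = MXN 103,248.25
MXN 103,248.25 ÷ 1.9954 = SEK 51,743.13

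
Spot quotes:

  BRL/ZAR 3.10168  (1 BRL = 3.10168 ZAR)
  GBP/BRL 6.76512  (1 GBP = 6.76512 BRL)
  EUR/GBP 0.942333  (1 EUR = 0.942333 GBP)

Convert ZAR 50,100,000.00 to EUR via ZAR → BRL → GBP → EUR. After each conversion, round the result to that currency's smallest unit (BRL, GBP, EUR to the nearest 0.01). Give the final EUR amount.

EUR 2,533,732.91

ZAR 50,100,000.00 ÷ 3.10168 = BRL 16,152,536.69
BRL 16,152,536.69 ÷ 6.76512 = GBP 2,387,620.13
GBP 2,387,620.13 ÷ 0.942333 = EUR 2,533,732.91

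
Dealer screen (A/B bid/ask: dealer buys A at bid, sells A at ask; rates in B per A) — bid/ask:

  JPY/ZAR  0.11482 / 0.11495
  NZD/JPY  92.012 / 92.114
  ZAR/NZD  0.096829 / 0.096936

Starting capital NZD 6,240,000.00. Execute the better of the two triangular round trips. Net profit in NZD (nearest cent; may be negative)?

Best loop NZD → JPY → ZAR → NZD:
NZD 6,240,000.00 × 92.012 (sell NZD at bid) = JPY 574,154,880
JPY 574,154,880 × 0.11482 (sell JPY at bid) = ZAR 65,924,463.32
ZAR 65,924,463.32 × 0.096829 (sell ZAR at bid) = NZD 6,383,399.86

Net profit: NZD 143,399.86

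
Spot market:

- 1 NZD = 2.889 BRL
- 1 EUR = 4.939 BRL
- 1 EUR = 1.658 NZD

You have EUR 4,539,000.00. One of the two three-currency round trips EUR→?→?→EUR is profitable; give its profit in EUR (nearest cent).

Profitable loop is EUR → BRL → NZD → EUR:
EUR 4,539,000.00 × 4.939 = BRL 22,418,121.00
BRL 22,418,121.00 ÷ 2.889 = NZD 7,759,820.35
NZD 7,759,820.35 ÷ 1.658 = EUR 4,680,229.40
Profit = EUR 4,680,229.40 − EUR 4,539,000.00

Profit: EUR 141,229.40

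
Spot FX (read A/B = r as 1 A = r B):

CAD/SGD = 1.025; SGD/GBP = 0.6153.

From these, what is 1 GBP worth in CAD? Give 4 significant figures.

GBP/CAD = 1.586

1 GBP ÷ 0.6153 = 1.62522 SGD
1.62522 SGD ÷ 1.025 = 1.58558 CAD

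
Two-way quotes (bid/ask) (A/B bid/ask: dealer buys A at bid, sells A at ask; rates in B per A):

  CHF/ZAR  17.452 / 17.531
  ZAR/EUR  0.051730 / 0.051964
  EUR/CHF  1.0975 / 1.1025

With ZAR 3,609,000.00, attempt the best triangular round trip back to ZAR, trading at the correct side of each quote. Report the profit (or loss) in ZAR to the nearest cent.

Net result: ZAR -15,654.14 (no profitable arbitrage after spreads)

Best loop ZAR → CHF → EUR → ZAR:
ZAR 3,609,000.00 ÷ 17.531 (buy CHF at ask) = CHF 205,863.90
CHF 205,863.90 ÷ 1.1025 (buy EUR at ask) = EUR 186,724.62
EUR 186,724.62 ÷ 0.051964 (buy ZAR at ask) = ZAR 3,593,345.86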